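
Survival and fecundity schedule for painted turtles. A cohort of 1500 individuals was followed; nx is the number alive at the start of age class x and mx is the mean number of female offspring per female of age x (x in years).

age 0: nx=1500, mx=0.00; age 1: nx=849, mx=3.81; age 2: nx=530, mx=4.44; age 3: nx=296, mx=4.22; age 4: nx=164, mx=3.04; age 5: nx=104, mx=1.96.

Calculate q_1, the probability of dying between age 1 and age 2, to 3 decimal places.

0.376

lx = nx/n0 = nx/1500: 1, 0.566, 0.35333…, 0.19733…, 0.10933…, 0.06933…
q_1 = (l_1 − l_2) / l_1 = (0.566 − 0.353333…) / 0.566
     = 0.212667… / 0.566 = 0.375736… → 0.376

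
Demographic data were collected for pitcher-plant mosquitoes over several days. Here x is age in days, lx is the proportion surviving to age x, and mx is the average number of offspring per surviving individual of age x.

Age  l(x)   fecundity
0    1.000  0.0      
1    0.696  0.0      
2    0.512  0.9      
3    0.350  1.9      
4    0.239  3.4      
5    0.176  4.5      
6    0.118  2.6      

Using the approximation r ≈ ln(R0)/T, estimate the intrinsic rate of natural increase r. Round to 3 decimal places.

R0 = Σ lx·mx = 0 + 0 + 0.4608 + 0.665 + 0.8126 + 0.792 + 0.3068 = 3.0372
Σ x·lx·mx = 11.9678; T = 11.9678/3.0372 = 3.94041…
r ≈ ln(R0)/T = ln(3.0372)/3.94041… = 0.28193… → 0.282

0.282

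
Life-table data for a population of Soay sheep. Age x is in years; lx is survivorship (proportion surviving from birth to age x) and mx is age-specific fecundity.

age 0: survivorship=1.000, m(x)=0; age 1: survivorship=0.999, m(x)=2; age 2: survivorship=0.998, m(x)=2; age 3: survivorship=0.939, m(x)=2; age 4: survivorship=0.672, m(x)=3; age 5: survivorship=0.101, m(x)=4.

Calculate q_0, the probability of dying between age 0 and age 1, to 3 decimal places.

q_0 = (l_0 − l_1) / l_0 = (1 − 0.999) / 1
     = 0.001 / 1 = 0.001 → 0.001

0.001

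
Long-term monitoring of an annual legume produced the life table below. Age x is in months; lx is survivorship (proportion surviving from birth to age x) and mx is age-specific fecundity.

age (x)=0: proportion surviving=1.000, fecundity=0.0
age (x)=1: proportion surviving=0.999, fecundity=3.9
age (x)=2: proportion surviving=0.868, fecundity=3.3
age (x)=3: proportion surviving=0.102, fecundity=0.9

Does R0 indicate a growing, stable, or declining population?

growing

R0 = Σ lx·mx = 0 + 3.8961 + 2.8644 + 0.0918 = 6.8523
R0 > 1, so the population is growing.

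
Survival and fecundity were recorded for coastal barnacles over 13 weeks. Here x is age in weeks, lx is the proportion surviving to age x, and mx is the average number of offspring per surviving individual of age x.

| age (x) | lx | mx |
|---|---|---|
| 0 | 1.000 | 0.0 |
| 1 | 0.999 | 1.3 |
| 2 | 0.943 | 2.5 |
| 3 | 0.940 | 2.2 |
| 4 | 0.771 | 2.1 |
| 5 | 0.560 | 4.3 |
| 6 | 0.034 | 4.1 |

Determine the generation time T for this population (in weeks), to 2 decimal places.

lx·mx: 0, 1.2987, 2.3575, 2.068, 1.6191, 2.408, 0.1394 → R0 = 9.8907
x·lx·mx: 0, 1.2987, 4.715, 6.204, 6.4764, 12.04, 0.8364 → Σ = 31.5705
T = 31.5705 / 9.8907 = 3.191938… → 3.19

3.19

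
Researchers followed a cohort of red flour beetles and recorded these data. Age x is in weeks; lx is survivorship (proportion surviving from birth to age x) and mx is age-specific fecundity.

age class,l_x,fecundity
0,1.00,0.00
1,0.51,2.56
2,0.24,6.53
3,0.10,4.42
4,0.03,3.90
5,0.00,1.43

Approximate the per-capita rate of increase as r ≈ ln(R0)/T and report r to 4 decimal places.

0.6788

R0 = Σ lx·mx = 0 + 1.3056 + 1.5672 + 0.442 + 0.117 + 0 = 3.4318
Σ x·lx·mx = 6.234; T = 6.234/3.4318 = 1.81654…
r ≈ ln(R0)/T = ln(3.4318)/1.81654… = 0.67881… → 0.6788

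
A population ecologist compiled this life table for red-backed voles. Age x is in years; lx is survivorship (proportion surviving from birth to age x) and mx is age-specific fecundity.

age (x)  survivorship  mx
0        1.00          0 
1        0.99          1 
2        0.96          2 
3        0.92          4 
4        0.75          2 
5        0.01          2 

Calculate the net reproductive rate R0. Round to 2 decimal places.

8.11

lx·mx by age: 0, 0.99, 1.92, 3.68, 1.5, 0.02
R0 = Σ lx·mx = 8.11 → 8.11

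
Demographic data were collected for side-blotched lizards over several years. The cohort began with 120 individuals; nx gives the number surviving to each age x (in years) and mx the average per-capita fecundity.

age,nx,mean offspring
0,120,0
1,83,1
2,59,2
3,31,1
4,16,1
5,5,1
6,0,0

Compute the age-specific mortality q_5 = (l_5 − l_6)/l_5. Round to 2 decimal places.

lx = nx/n0 = nx/120: 1, 0.69167…, 0.49167…, 0.25833…, 0.13333…, 0.04167…, 0
q_5 = (l_5 − l_6) / l_5 = (0.041667… − 0) / 0.041667…
     = 0.041667… / 0.041667… = 1 → 1.00

1.00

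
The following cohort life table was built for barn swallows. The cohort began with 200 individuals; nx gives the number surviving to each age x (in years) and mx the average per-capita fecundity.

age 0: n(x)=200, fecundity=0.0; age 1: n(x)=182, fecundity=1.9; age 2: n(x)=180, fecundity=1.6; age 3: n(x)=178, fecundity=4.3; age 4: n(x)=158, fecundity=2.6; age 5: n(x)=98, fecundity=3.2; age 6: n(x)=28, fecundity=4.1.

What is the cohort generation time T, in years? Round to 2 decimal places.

3.18

lx = nx/n0 = nx/200: 1, 0.91, 0.9, 0.89, 0.79, 0.49, 0.14
lx·mx: 0, 1.729, 1.44, 3.827, 2.054, 1.568, 0.574 → R0 = 11.192
x·lx·mx: 0, 1.729, 2.88, 11.481, 8.216, 7.84, 3.444 → Σ = 35.59
T = 35.59 / 11.192 = 3.17995… → 3.18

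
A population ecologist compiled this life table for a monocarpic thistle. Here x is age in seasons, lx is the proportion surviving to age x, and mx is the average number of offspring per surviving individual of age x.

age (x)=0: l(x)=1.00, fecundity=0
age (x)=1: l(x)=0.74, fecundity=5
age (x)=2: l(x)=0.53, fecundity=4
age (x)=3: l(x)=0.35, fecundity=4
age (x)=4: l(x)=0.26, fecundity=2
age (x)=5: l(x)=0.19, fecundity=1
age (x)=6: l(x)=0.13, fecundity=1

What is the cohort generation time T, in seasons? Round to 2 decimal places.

1.98

lx·mx: 0, 3.7, 2.12, 1.4, 0.52, 0.19, 0.13 → R0 = 8.06
x·lx·mx: 0, 3.7, 4.24, 4.2, 2.08, 0.95, 0.78 → Σ = 15.95
T = 15.95 / 8.06 = 1.978908… → 1.98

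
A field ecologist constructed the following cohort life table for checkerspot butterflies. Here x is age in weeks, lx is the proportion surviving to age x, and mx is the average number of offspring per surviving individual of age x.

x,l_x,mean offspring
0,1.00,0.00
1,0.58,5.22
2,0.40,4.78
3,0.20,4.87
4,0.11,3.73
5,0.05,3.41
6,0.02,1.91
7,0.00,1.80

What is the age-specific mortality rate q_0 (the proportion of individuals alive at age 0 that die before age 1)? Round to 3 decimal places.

q_0 = (l_0 − l_1) / l_0 = (1 − 0.58) / 1
     = 0.42 / 1 = 0.42 → 0.420

0.420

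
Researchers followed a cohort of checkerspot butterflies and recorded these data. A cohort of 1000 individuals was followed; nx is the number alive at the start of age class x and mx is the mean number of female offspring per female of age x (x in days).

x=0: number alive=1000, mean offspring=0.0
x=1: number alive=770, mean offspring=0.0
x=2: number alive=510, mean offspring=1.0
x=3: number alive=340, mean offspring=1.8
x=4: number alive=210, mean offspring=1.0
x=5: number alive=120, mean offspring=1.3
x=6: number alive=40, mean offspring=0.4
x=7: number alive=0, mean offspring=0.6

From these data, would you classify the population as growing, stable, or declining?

growing

lx = nx/n0 = nx/1000: 1, 0.77, 0.51, 0.34, 0.21, 0.12, 0.04, 0
R0 = Σ lx·mx = 0 + 0 + 0.51 + 0.612 + 0.21 + 0.156 + 0.016 + 0 = 1.504
R0 > 1, so the population is growing.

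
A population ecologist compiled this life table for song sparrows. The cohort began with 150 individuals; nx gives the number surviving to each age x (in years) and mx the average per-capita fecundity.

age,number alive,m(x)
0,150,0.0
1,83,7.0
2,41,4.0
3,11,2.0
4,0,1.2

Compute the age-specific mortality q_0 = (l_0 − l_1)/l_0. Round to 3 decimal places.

lx = nx/n0 = nx/150: 1, 0.55333…, 0.27333…, 0.07333…, 0
q_0 = (l_0 − l_1) / l_0 = (1 − 0.553333…) / 1
     = 0.446667… / 1 = 0.446667… → 0.447

0.447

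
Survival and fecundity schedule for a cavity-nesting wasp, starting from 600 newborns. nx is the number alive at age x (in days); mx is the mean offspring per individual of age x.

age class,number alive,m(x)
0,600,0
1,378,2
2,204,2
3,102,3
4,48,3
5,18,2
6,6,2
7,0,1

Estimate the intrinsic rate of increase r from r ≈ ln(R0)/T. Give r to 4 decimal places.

0.5103

lx = nx/n0 = nx/600: 1, 0.63, 0.34, 0.17, 0.08, 0.03, 0.01, 0
R0 = Σ lx·mx = 0 + 1.26 + 0.68 + 0.51 + 0.24 + 0.06 + 0.02 + 0 = 2.77
Σ x·lx·mx = 5.53; T = 5.53/2.77 = 1.99639…
r ≈ ln(R0)/T = ln(2.77)/1.99639… = 0.510345… → 0.5103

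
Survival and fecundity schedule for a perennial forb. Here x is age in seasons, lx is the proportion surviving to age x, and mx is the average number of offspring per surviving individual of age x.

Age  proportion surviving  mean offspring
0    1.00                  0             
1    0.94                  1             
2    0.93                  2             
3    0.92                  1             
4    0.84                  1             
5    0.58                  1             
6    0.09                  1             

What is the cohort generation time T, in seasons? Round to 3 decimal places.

2.719

lx·mx: 0, 0.94, 1.86, 0.92, 0.84, 0.58, 0.09 → R0 = 5.23
x·lx·mx: 0, 0.94, 3.72, 2.76, 3.36, 2.9, 0.54 → Σ = 14.22
T = 14.22 / 5.23 = 2.718929… → 2.719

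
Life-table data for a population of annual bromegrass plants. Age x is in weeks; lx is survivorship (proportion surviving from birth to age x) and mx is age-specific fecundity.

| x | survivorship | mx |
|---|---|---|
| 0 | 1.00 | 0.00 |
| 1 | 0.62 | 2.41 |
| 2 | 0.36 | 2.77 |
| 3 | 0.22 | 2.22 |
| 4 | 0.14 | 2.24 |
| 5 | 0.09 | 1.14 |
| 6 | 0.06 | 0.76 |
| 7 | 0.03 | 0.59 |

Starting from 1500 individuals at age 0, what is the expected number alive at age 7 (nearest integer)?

Expected survivors = N0 · l_7 = 1500 × 0.03 = 45 → 45

45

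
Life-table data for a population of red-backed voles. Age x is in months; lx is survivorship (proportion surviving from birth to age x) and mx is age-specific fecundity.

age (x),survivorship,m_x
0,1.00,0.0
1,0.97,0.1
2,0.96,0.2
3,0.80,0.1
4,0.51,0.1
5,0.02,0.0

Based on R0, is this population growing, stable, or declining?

R0 = Σ lx·mx = 0 + 0.097 + 0.192 + 0.08 + 0.051 + 0 = 0.42
R0 < 1, so the population is declining.

declining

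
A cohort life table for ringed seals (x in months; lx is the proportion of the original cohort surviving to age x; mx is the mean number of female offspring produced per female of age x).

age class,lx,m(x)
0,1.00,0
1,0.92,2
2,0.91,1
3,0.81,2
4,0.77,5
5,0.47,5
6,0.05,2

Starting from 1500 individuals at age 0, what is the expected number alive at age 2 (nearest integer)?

1365

Expected survivors = N0 · l_2 = 1500 × 0.91 = 1365 → 1365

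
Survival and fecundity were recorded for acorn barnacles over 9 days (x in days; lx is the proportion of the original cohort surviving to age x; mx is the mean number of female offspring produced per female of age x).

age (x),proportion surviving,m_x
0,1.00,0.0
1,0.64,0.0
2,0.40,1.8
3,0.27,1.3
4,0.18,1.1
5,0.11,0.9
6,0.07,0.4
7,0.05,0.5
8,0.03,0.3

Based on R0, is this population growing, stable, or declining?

growing

R0 = Σ lx·mx = 0 + 0 + 0.72 + 0.351 + 0.198 + 0.099 + 0.028 + 0.025 + 0.009 = 1.43
R0 > 1, so the population is growing.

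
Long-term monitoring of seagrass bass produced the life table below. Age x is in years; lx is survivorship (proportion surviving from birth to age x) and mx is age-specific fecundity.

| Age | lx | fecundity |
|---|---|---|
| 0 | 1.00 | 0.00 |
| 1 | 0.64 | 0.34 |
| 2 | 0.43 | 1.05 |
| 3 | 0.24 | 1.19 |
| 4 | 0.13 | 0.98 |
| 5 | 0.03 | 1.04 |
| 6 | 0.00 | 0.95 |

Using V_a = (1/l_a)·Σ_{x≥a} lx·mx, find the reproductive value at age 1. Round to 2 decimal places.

1.74

lx·mx for x ≥ 1: 0.2176, 0.4515, 0.2856, 0.1274, 0.0312, 0 → sum = 1.1133
V_1 = 1.1133 / l_1 = 1.1133 / 0.64 = 1.739531… → 1.74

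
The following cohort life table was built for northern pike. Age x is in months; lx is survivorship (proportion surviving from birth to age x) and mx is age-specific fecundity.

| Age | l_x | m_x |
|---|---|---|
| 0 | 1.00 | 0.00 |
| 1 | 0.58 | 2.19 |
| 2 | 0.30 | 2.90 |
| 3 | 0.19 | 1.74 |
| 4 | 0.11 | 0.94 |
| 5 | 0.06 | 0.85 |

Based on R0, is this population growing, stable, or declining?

growing

R0 = Σ lx·mx = 0 + 1.2702 + 0.87 + 0.3306 + 0.1034 + 0.051 = 2.6252
R0 > 1, so the population is growing.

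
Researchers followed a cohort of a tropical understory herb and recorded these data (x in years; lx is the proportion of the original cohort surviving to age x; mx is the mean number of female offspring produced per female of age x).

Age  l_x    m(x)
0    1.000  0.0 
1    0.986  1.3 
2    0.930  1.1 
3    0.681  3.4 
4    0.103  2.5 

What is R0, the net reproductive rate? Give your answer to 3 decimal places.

4.878

lx·mx by age: 0, 1.2818, 1.023, 2.3154, 0.2575
R0 = Σ lx·mx = 4.8777 → 4.878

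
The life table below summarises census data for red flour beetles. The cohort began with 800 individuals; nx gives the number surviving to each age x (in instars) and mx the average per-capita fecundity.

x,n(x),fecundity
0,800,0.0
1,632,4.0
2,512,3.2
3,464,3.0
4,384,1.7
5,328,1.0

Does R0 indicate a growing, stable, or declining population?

growing

lx = nx/n0 = nx/800: 1, 0.79, 0.64, 0.58, 0.48, 0.41
R0 = Σ lx·mx = 0 + 3.16 + 2.048 + 1.74 + 0.816 + 0.41 = 8.174
R0 > 1, so the population is growing.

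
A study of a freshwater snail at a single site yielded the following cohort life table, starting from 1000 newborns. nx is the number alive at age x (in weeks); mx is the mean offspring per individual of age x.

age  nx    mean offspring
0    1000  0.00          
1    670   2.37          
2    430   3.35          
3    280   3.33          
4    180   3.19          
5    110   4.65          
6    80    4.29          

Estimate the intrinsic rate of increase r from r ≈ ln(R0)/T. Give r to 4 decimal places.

0.6403

lx = nx/n0 = nx/1000: 1, 0.67, 0.43, 0.28, 0.18, 0.11, 0.08
R0 = Σ lx·mx = 0 + 1.5879 + 1.4405 + 0.9324 + 0.5742 + 0.5115 + 0.3432 = 5.3897
Σ x·lx·mx = 14.1796; T = 14.1796/5.3897 = 2.63087…
r ≈ ln(R0)/T = ln(5.3897)/2.63087… = 0.640279… → 0.6403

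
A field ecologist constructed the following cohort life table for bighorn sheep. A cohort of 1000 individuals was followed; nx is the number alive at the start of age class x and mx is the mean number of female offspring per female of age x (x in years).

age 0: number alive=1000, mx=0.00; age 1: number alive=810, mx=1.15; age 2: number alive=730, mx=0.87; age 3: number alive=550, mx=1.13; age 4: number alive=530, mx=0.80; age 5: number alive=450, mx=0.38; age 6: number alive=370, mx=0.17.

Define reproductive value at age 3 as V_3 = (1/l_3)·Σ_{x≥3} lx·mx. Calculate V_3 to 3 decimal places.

2.326

lx = nx/n0 = nx/1000: 1, 0.81, 0.73, 0.55, 0.53, 0.45, 0.37
lx·mx for x ≥ 3: 0.6215, 0.424, 0.171, 0.0629 → sum = 1.2794
V_3 = 1.2794 / l_3 = 1.2794 / 0.55 = 2.326182… → 2.326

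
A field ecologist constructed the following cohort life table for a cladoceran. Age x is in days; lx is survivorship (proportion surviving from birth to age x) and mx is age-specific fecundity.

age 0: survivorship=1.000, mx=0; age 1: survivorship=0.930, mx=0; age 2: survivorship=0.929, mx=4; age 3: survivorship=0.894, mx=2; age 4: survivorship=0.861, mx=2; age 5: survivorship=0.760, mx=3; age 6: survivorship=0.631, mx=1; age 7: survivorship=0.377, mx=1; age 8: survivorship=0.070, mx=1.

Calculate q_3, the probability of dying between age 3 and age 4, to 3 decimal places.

0.037

q_3 = (l_3 − l_4) / l_3 = (0.894 − 0.861) / 0.894
     = 0.033 / 0.894 = 0.036913… → 0.037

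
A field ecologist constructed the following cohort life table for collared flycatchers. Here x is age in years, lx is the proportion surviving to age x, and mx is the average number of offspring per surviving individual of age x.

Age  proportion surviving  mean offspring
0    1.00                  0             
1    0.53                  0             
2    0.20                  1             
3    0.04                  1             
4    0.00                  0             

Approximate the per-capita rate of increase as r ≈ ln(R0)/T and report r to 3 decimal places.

-0.659

R0 = Σ lx·mx = 0 + 0 + 0.2 + 0.04 + 0 = 0.24
Σ x·lx·mx = 0.52; T = 0.52/0.24 = 2.16667…
r ≈ ln(R0)/T = ln(0.24)/2.16667… = -0.65867… → -0.659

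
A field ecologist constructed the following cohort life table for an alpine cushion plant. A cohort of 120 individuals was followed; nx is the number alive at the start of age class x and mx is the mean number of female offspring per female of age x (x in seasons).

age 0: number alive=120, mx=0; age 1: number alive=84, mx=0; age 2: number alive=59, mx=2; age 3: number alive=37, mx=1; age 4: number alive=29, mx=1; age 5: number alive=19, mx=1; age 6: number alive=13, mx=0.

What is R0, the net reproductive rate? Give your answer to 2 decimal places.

1.69

lx = nx/n0 = nx/120: 1, 0.7, 0.49167…, 0.30833…, 0.24167…, 0.15833…, 0.10833…
lx·mx by age: 0, 0, 0.983333…, 0.308333…, 0.241667…, 0.158333…, 0
R0 = Σ lx·mx = 1.691667… → 1.69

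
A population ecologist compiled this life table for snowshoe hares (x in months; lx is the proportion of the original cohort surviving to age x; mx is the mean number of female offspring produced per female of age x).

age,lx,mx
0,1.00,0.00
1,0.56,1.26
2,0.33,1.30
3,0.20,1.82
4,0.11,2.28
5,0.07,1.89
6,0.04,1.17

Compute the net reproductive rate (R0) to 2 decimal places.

lx·mx by age: 0, 0.7056, 0.429, 0.364, 0.2508, 0.1323, 0.0468
R0 = Σ lx·mx = 1.9285 → 1.93

1.93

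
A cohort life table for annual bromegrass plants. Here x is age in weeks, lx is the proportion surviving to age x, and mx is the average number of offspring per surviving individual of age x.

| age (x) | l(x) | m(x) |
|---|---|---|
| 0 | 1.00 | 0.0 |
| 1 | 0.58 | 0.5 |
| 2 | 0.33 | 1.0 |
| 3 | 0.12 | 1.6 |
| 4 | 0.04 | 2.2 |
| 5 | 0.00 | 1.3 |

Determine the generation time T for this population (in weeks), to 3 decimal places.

lx·mx: 0, 0.29, 0.33, 0.192, 0.088, 0 → R0 = 0.9
x·lx·mx: 0, 0.29, 0.66, 0.576, 0.352, 0 → Σ = 1.878
T = 1.878 / 0.9 = 2.086667… → 2.087

2.087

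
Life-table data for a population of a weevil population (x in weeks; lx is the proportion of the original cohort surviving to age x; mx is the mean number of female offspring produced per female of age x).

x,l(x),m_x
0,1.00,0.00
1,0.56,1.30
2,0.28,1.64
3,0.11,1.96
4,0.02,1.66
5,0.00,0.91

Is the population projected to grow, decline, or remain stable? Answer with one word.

R0 = Σ lx·mx = 0 + 0.728 + 0.4592 + 0.2156 + 0.0332 + 0 = 1.436
R0 > 1, so the population is growing.

growing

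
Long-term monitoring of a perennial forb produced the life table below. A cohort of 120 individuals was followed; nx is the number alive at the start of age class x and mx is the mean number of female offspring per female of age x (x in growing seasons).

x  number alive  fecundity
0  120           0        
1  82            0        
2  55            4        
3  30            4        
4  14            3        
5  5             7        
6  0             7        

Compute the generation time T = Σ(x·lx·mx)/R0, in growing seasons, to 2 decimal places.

2.74

lx = nx/n0 = nx/120: 1, 0.68333…, 0.45833…, 0.25, 0.11667…, 0.04167…, 0
lx·mx: 0, 0, 1.833333…, 1, 0.35…, 0.291667…, 0 → R0 = 3.475…
x·lx·mx: 0, 0, 3.666667…, 3, 1.4…, 1.458333…, 0 → Σ = 9.525…
T = 9.525… / 3.475… = 2.741007… → 2.74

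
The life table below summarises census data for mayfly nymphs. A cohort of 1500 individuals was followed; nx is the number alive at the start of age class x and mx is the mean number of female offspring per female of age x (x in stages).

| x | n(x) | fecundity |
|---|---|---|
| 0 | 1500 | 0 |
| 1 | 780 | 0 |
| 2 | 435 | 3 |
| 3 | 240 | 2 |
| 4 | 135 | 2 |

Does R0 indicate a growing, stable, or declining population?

lx = nx/n0 = nx/1500: 1, 0.52, 0.29, 0.16, 0.09
R0 = Σ lx·mx = 0 + 0 + 0.87 + 0.32 + 0.18 = 1.37
R0 > 1, so the population is growing.

growing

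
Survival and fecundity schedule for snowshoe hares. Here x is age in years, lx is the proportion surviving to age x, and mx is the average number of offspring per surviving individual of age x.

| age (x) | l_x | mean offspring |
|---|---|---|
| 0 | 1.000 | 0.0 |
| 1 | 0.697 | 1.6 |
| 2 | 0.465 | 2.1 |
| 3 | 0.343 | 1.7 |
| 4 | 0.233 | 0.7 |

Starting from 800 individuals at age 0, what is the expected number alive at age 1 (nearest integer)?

558

Expected survivors = N0 · l_1 = 800 × 0.697 = 557.6 → 558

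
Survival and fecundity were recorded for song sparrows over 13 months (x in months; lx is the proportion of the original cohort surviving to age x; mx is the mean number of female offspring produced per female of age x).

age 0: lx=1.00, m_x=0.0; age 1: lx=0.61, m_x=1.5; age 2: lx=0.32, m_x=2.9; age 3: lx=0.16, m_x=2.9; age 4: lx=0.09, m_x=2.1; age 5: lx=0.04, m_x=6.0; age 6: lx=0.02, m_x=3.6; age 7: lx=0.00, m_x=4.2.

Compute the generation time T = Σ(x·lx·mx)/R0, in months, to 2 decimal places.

lx·mx: 0, 0.915, 0.928, 0.464, 0.189, 0.24, 0.072, 0 → R0 = 2.808
x·lx·mx: 0, 0.915, 1.856, 1.392, 0.756, 1.2, 0.432, 0 → Σ = 6.551
T = 6.551 / 2.808 = 2.332977… → 2.33

2.33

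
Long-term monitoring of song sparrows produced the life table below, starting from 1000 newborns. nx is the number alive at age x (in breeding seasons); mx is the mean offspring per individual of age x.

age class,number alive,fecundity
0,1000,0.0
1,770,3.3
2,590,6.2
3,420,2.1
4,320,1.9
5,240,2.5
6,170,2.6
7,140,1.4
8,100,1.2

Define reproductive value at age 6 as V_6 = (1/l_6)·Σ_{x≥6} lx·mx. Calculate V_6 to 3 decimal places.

lx = nx/n0 = nx/1000: 1, 0.77, 0.59, 0.42, 0.32, 0.24, 0.17, 0.14, 0.1
lx·mx for x ≥ 6: 0.442, 0.196, 0.12 → sum = 0.758
V_6 = 0.758 / l_6 = 0.758 / 0.17 = 4.458824… → 4.459

4.459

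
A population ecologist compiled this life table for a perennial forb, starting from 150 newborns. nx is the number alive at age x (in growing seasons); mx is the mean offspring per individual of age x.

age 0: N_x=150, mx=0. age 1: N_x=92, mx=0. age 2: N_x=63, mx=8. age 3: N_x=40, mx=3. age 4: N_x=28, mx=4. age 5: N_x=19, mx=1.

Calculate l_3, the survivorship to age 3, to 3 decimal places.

0.267

l_3 = n_3/n_0 = 40/150 = 0.266667… → 0.267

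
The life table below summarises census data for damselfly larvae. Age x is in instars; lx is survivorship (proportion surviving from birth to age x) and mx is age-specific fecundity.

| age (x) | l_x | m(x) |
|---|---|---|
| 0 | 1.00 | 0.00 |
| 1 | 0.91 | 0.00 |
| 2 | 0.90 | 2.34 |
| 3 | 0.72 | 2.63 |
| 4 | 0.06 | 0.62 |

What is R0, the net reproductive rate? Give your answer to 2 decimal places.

lx·mx by age: 0, 0, 2.106, 1.8936, 0.0372
R0 = Σ lx·mx = 4.0368 → 4.04

4.04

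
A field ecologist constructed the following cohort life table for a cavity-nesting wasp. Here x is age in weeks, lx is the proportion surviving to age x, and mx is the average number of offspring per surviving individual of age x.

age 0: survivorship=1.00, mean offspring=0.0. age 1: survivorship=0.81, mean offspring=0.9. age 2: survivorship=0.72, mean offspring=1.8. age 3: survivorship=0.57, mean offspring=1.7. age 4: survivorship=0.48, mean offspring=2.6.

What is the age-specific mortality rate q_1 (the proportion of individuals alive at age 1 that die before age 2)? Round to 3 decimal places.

0.111

q_1 = (l_1 − l_2) / l_1 = (0.81 − 0.72) / 0.81
     = 0.09 / 0.81 = 0.111111… → 0.111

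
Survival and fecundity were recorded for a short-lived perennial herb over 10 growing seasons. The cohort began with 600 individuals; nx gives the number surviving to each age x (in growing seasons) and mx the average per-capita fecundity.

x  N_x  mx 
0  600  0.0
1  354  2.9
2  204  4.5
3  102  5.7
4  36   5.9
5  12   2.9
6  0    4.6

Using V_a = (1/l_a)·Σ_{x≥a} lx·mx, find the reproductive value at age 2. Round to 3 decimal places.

lx = nx/n0 = nx/600: 1, 0.59, 0.34, 0.17, 0.06, 0.02, 0
lx·mx for x ≥ 2: 1.53, 0.969, 0.354, 0.058, 0 → sum = 2.911
V_2 = 2.911 / l_2 = 2.911 / 0.34 = 8.561765… → 8.562

8.562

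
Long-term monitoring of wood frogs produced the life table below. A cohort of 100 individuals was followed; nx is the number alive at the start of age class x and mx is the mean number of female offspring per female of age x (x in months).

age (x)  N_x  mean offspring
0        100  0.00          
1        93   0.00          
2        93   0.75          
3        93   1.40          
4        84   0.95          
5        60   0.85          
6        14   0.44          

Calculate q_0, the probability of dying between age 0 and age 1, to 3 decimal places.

0.070

lx = nx/n0 = nx/100: 1, 0.93, 0.93, 0.93, 0.84, 0.6, 0.14
q_0 = (l_0 − l_1) / l_0 = (1 − 0.93) / 1
     = 0.07 / 1 = 0.07 → 0.070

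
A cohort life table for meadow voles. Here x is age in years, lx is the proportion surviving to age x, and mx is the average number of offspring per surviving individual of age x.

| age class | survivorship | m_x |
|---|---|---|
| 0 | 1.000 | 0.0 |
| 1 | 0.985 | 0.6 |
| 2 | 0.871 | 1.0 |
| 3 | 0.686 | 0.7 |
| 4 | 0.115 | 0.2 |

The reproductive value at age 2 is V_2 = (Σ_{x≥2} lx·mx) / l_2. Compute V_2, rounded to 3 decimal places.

lx·mx for x ≥ 2: 0.871, 0.4802, 0.023 → sum = 1.3742
V_2 = 1.3742 / l_2 = 1.3742 / 0.871 = 1.577727… → 1.578

1.578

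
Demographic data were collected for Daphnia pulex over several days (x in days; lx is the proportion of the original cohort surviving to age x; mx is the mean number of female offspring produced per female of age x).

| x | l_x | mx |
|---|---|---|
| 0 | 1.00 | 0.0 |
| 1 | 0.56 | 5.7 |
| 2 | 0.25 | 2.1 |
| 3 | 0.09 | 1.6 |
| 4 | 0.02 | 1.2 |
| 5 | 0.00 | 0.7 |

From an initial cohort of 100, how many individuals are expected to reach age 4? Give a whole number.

Expected survivors = N0 · l_4 = 100 × 0.02 = 2 → 2

2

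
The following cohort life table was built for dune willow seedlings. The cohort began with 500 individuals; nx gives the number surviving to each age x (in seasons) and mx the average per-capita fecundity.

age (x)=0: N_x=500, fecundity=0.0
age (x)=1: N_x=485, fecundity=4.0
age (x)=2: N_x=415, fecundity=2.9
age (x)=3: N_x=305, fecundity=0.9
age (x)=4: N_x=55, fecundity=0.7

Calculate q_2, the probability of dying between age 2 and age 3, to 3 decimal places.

0.265

lx = nx/n0 = nx/500: 1, 0.97, 0.83, 0.61, 0.11
q_2 = (l_2 − l_3) / l_2 = (0.83 − 0.61) / 0.83
     = 0.22 / 0.83 = 0.26506… → 0.265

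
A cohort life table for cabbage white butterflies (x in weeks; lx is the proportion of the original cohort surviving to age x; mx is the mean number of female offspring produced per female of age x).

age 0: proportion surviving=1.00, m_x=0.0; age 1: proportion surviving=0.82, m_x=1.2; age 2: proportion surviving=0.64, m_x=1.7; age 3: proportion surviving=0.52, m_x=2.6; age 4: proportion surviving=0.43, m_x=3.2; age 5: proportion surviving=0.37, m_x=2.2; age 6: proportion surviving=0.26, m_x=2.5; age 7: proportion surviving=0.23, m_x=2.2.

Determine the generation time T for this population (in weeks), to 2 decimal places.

lx·mx: 0, 0.984, 1.088, 1.352, 1.376, 0.814, 0.65, 0.506 → R0 = 6.77
x·lx·mx: 0, 0.984, 2.176, 4.056, 5.504, 4.07, 3.9, 3.542 → Σ = 24.232
T = 24.232 / 6.77 = 3.579321… → 3.58

3.58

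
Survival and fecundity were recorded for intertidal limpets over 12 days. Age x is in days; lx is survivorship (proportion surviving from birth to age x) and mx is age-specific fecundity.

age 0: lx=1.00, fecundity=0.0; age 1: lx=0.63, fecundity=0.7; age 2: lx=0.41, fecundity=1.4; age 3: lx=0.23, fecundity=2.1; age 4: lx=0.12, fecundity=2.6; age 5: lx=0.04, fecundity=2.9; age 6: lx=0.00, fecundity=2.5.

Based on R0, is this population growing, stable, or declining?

growing

R0 = Σ lx·mx = 0 + 0.441 + 0.574 + 0.483 + 0.312 + 0.116 + 0 = 1.926
R0 > 1, so the population is growing.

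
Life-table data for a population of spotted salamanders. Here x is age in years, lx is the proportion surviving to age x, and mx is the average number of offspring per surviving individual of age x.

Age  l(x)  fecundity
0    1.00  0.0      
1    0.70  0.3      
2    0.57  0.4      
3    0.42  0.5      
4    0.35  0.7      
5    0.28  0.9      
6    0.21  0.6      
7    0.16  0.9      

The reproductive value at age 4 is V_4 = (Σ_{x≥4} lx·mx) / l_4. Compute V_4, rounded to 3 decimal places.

lx·mx for x ≥ 4: 0.245, 0.252, 0.126, 0.144 → sum = 0.767
V_4 = 0.767 / l_4 = 0.767 / 0.35 = 2.191429… → 2.191

2.191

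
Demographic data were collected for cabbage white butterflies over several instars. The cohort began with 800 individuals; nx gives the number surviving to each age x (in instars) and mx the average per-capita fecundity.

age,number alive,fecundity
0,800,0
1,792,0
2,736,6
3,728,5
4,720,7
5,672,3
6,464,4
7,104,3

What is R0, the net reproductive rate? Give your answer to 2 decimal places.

21.60

lx = nx/n0 = nx/800: 1, 0.99, 0.92, 0.91, 0.9, 0.84, 0.58, 0.13
lx·mx by age: 0, 0, 5.52, 4.55, 6.3, 2.52, 2.32, 0.39
R0 = Σ lx·mx = 21.6 → 21.60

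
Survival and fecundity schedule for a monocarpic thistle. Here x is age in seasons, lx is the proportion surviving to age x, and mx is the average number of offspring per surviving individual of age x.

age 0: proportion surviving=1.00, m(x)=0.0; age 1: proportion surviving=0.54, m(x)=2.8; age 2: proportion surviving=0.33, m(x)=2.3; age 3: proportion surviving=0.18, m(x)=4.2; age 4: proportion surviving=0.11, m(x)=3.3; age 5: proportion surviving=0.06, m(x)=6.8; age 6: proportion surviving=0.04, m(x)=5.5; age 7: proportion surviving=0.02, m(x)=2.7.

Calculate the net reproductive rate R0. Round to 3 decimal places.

lx·mx by age: 0, 1.512, 0.759, 0.756, 0.363, 0.408, 0.22, 0.054
R0 = Σ lx·mx = 4.072 → 4.072

4.072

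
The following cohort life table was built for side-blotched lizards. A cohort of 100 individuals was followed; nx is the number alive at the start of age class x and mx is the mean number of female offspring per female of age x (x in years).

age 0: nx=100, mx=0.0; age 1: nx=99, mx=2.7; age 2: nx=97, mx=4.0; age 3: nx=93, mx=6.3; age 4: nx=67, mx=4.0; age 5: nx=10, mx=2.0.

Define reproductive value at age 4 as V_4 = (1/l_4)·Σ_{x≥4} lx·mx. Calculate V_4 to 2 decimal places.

lx = nx/n0 = nx/100: 1, 0.99, 0.97, 0.93, 0.67, 0.1
lx·mx for x ≥ 4: 2.68, 0.2 → sum = 2.88
V_4 = 2.88 / l_4 = 2.88 / 0.67 = 4.298507… → 4.30

4.30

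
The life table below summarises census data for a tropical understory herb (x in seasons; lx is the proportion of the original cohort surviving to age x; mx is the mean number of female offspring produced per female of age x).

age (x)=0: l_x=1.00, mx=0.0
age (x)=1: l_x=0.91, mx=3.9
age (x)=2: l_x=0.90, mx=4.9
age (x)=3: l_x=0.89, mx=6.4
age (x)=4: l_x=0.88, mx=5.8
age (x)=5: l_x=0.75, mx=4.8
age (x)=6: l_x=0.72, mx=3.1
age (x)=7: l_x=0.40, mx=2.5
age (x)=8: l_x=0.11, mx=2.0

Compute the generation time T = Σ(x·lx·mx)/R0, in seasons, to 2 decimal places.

3.49

lx·mx: 0, 3.549, 4.41, 5.696, 5.104, 3.6, 2.232, 1, 0.22 → R0 = 25.811
x·lx·mx: 0, 3.549, 8.82, 17.088, 20.416, 18, 13.392, 7, 1.76 → Σ = 90.025
T = 90.025 / 25.811 = 3.487854… → 3.49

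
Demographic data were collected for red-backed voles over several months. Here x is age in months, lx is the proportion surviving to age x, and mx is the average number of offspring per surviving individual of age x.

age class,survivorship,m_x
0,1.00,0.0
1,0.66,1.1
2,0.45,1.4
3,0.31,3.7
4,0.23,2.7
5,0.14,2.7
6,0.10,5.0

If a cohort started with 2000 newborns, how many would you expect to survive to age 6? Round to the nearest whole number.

200

Expected survivors = N0 · l_6 = 2000 × 0.10 = 200 → 200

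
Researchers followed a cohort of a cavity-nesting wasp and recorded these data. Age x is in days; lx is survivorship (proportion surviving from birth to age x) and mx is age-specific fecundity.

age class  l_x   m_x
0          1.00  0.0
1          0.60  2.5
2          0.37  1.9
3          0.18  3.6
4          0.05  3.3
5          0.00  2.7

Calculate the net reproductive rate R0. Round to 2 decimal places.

3.02

lx·mx by age: 0, 1.5, 0.703, 0.648, 0.165, 0
R0 = Σ lx·mx = 3.016 → 3.02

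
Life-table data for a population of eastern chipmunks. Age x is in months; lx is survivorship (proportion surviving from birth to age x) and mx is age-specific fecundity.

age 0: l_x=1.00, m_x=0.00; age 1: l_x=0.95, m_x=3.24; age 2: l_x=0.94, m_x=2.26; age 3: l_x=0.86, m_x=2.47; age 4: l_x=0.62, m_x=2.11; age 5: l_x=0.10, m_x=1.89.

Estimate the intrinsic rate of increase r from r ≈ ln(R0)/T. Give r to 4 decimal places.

R0 = Σ lx·mx = 0 + 3.078 + 2.1244 + 2.1242 + 1.3082 + 0.189 = 8.8238
Σ x·lx·mx = 19.8772; T = 19.8772/8.8238 = 2.25268…
r ≈ ln(R0)/T = ln(8.8238)/2.25268… = 0.966605… → 0.9666

0.9666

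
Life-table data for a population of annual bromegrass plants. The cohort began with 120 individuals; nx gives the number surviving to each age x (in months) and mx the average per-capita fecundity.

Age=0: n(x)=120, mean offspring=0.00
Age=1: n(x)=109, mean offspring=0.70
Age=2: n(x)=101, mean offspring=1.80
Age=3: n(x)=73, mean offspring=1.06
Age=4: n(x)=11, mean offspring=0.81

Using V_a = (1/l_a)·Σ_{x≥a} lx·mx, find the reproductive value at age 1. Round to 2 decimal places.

3.16

lx = nx/n0 = nx/120: 1, 0.90833…, 0.84167…, 0.60833…, 0.09167…
lx·mx for x ≥ 1: 0.635833…, 1.515…, 0.644833…, 0.07425… → sum = 2.869917…
V_1 = 2.869917… / l_1 = 2.869917… / 0.908333… = 3.159541… → 3.16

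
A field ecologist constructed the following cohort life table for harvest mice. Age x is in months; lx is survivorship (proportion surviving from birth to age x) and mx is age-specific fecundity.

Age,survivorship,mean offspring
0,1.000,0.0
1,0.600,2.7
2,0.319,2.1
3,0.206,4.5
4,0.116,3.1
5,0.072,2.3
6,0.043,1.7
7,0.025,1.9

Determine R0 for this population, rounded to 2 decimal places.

3.86

lx·mx by age: 0, 1.62, 0.6699, 0.927, 0.3596, 0.1656, 0.0731, 0.0475
R0 = Σ lx·mx = 3.8627 → 3.86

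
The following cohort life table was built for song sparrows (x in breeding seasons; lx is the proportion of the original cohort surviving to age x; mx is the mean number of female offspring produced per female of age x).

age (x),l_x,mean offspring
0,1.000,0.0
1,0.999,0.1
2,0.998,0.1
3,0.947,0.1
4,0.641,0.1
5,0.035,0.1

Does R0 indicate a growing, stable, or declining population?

R0 = Σ lx·mx = 0 + 0.0999 + 0.0998 + 0.0947 + 0.0641 + 0.0035 = 0.362
R0 < 1, so the population is declining.

declining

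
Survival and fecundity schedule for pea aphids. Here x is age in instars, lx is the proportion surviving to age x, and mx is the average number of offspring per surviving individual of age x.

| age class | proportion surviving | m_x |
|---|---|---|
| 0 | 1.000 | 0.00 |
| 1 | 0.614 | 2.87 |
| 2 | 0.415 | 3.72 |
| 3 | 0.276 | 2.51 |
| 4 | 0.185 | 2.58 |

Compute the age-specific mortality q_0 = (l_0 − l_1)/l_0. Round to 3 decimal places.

0.386

q_0 = (l_0 − l_1) / l_0 = (1 − 0.614) / 1
     = 0.386 / 1 = 0.386 → 0.386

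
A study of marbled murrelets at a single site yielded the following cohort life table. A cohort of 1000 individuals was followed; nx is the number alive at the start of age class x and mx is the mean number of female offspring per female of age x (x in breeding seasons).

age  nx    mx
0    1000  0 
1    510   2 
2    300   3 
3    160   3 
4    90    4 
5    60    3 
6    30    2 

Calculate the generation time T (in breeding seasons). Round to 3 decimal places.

lx = nx/n0 = nx/1000: 1, 0.51, 0.3, 0.16, 0.09, 0.06, 0.03
lx·mx: 0, 1.02, 0.9, 0.48, 0.36, 0.18, 0.06 → R0 = 3
x·lx·mx: 0, 1.02, 1.8, 1.44, 1.44, 0.9, 0.36 → Σ = 6.96
T = 6.96 / 3 = 2.32 → 2.320

2.320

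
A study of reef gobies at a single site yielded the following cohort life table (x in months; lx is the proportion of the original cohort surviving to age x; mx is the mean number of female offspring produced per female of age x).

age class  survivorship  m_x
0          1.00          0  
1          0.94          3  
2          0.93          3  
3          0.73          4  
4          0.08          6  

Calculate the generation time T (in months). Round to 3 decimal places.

2.118

lx·mx: 0, 2.82, 2.79, 2.92, 0.48 → R0 = 9.01
x·lx·mx: 0, 2.82, 5.58, 8.76, 1.92 → Σ = 19.08
T = 19.08 / 9.01 = 2.117647… → 2.118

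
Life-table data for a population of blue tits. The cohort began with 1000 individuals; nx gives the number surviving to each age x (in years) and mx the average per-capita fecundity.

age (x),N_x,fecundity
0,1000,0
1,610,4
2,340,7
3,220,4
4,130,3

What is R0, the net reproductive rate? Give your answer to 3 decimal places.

lx = nx/n0 = nx/1000: 1, 0.61, 0.34, 0.22, 0.13
lx·mx by age: 0, 2.44, 2.38, 0.88, 0.39
R0 = Σ lx·mx = 6.09 → 6.090

6.090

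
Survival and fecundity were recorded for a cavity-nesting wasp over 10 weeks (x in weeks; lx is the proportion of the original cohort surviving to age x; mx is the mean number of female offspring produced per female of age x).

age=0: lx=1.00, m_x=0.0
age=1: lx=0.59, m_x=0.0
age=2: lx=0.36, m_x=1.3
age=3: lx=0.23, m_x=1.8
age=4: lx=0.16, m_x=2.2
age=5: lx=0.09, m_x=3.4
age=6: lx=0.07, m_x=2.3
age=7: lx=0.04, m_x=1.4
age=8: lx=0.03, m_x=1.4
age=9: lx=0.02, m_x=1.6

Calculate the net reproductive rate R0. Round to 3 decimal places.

lx·mx by age: 0, 0, 0.468, 0.414, 0.352, 0.306, 0.161, 0.056, 0.042, 0.032
R0 = Σ lx·mx = 1.831 → 1.831

1.831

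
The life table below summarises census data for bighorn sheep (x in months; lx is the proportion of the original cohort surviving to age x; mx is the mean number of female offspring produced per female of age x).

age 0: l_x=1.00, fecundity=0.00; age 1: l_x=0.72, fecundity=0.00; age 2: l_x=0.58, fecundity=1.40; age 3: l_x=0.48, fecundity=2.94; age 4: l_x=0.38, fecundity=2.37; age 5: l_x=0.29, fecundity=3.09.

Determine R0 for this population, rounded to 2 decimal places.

4.02

lx·mx by age: 0, 0, 0.812, 1.4112, 0.9006, 0.8961
R0 = Σ lx·mx = 4.0199 → 4.02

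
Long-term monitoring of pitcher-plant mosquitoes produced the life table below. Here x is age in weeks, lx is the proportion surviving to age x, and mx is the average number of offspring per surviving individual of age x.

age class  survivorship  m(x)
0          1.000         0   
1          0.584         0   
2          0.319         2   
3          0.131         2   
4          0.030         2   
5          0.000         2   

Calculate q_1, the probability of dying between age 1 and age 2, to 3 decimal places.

0.454

q_1 = (l_1 − l_2) / l_1 = (0.584 − 0.319) / 0.584
     = 0.265 / 0.584 = 0.453767… → 0.454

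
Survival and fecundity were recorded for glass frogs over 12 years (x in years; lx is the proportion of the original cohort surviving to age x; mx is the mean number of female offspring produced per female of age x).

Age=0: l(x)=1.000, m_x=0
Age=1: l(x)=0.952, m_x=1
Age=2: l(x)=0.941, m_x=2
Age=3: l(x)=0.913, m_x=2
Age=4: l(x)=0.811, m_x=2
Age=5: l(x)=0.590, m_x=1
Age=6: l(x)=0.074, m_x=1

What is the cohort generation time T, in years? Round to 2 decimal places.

2.89

lx·mx: 0, 0.952, 1.882, 1.826, 1.622, 0.59, 0.074 → R0 = 6.946
x·lx·mx: 0, 0.952, 3.764, 5.478, 6.488, 2.95, 0.444 → Σ = 20.076
T = 20.076 / 6.946 = 2.890297… → 2.89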